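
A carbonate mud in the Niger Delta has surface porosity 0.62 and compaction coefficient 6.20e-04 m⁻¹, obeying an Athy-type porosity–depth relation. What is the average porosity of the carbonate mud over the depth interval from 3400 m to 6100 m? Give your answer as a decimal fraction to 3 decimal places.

Working in km (1 km = 1000 m; k in km⁻¹ = k in m⁻¹ × 1000):
⟨n⟩ = (1/(d₂−d₁)) ∫ n₀ e^(−kd) dd = n₀·(e^(−k·d₁) − e^(−k·d₂)) / (k·(d₂−d₁))
e^(−0.62×3.4) = 0.1215; e^(−0.62×6.1) = 0.0228
⟨n⟩ = 0.62 × (0.1215 − 0.0228) / (0.62 × 2.7) = 0.62 × 0.0590 = 0.0366

0.037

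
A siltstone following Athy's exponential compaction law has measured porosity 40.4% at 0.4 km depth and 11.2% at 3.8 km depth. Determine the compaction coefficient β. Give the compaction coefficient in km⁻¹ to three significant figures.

Athy: φ(z) = φ₀ e^(−βz) ⇒ φ₁/φ₂ = e^{β(z₂−z₁)} ⇒ β = ln(φ₁/φ₂)/(z₂−z₁)
β = ln(0.404/0.112) / (3.8 − 0.4) = ln(3.607) / 3.4 = 1.2829 / 3.4 = 0.3773 km⁻¹

0.377 km⁻¹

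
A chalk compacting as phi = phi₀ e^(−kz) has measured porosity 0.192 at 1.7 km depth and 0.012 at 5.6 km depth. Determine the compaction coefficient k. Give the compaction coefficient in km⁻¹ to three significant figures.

0.711 km⁻¹

Athy: phi(z) = phi₀ e^(−kz) ⇒ phi₁/phi₂ = e^{k(z₂−z₁)} ⇒ k = ln(phi₁/phi₂)/(z₂−z₁)
k = ln(0.192/0.012) / (5.6 − 1.7) = ln(16) / 3.9 = 2.7726 / 3.9 = 0.7109 km⁻¹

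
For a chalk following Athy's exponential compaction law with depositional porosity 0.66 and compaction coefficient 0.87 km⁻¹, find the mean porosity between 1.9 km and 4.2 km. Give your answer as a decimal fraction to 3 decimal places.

⟨φ⟩ = (1/(Z₂−Z₁)) ∫ φ₀ e^(−βZ) dZ = φ₀·(e^(−β·Z₁) − e^(−β·Z₂)) / (β·(Z₂−Z₁))
e^(−0.87×1.9) = 0.1915; e^(−0.87×4.2) = 0.0259
⟨φ⟩ = 0.66 × (0.1915 − 0.0259) / (0.87 × 2.3) = 0.66 × 0.0828 = 0.0546

0.055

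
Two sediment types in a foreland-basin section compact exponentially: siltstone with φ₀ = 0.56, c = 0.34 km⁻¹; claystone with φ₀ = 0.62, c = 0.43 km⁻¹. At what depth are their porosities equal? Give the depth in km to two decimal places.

Set φ₀ₐ e^(−cₐd) = φ₀ᵦ e^(−cᵦd) ⇒ ln(φ₀ₐ/φ₀ᵦ) = (cₐ − cᵦ)·d
d = ln(0.56/0.62) / (0.34 − 0.43) = -0.1018 / -0.09 = 1.131 km

1.13 km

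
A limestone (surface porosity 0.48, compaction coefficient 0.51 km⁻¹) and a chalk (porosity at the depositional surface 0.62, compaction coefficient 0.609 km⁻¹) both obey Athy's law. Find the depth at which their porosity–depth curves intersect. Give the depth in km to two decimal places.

2.59 km

Set φ₀ₐ e^(−kₐd) = φ₀ᵦ e^(−kᵦd) ⇒ ln(φ₀ₐ/φ₀ᵦ) = (kₐ − kᵦ)·d
d = ln(0.48/0.62) / (0.51 − 0.609) = -0.2559 / -0.099 = 2.585 km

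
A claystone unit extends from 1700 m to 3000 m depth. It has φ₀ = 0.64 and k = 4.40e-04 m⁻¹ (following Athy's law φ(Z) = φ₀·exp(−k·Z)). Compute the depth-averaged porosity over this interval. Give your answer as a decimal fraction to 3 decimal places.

Working in km (1 km = 1000 m; k in km⁻¹ = k in m⁻¹ × 1000):
⟨φ⟩ = (1/(Z₂−Z₁)) ∫ φ₀ e^(−kZ) dZ = φ₀·(e^(−k·Z₁) − e^(−k·Z₂)) / (k·(Z₂−Z₁))
e^(−0.44×1.7) = 0.4733; e^(−0.44×3) = 0.2671
⟨φ⟩ = 0.64 × (0.4733 − 0.2671) / (0.44 × 1.3) = 0.64 × 0.3604 = 0.2307

0.231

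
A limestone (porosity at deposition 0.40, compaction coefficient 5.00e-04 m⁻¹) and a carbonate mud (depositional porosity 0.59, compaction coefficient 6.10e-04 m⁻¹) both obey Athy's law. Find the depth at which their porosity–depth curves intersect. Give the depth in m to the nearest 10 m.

3530 m

Working in km (1 km = 1000 m; k in km⁻¹ = k in m⁻¹ × 1000):
Set n₀ₐ e^(−kₐd) = n₀ᵦ e^(−kᵦd) ⇒ ln(n₀ₐ/n₀ᵦ) = (kₐ − kᵦ)·d
d = ln(0.4/0.59) / (0.5 − 0.61) = -0.3887 / -0.11 = 3.533 km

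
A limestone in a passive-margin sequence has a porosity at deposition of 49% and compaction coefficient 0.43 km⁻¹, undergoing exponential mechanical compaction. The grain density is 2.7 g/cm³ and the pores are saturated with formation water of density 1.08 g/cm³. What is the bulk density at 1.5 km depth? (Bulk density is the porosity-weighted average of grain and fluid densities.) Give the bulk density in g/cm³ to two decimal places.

2.28 g/cm³

Porosity at depth: φ = 0.49·exp(−0.43×1.5) = 0.49×0.5247 = 0.2571
Bulk density: ρ_b = (1−φ)ρ_g + φ·ρ_f = 0.7429×2.7 + 0.2571×1.08
       = 2.006 + 0.278 = 2.284 g/cm³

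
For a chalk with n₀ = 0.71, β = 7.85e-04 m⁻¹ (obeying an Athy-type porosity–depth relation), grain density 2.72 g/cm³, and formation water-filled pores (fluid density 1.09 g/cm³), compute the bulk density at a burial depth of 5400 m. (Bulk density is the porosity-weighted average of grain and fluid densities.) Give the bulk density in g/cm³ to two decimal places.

Working in km (1 km = 1000 m; β in km⁻¹ = β in m⁻¹ × 1000):
Porosity at depth: n = 0.71·exp(−0.785×5.4) = 0.71×0.0144 = 0.0102
Bulk density: ρ_b = (1−n)ρ_g + n·ρ_f = 0.9898×2.72 + 0.0102×1.09
       = 2.692 + 0.011 = 2.703 g/cm³

2.70 g/cm³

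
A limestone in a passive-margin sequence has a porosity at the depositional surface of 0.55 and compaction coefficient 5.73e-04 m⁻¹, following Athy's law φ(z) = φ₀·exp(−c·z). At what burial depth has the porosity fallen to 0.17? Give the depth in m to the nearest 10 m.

Working in km (1 km = 1000 m; c in km⁻¹ = c in m⁻¹ × 1000):
Invert Athy's law: z = ln(φ₀/φ) / c
z = ln(0.55/0.17) / 0.573 = ln(3.235) / 0.573 = 1.1741 / 0.573 = 2.049 km

2050 m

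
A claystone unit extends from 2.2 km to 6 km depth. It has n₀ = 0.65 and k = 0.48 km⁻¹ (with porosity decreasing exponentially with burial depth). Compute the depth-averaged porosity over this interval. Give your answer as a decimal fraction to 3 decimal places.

0.104

⟨n⟩ = (1/(Z₂−Z₁)) ∫ n₀ e^(−kZ) dZ = n₀·(e^(−k·Z₁) − e^(−k·Z₂)) / (k·(Z₂−Z₁))
e^(−0.48×2.2) = 0.3478; e^(−0.48×6) = 0.0561
⟨n⟩ = 0.65 × (0.3478 − 0.0561) / (0.48 × 3.8) = 0.65 × 0.1599 = 0.1040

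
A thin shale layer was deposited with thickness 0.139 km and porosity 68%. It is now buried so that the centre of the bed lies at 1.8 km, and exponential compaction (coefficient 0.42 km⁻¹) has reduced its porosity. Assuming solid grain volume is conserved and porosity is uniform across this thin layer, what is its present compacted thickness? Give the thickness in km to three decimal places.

Porosity at 1.8 km: n = 0.68·exp(−0.42×1.8) = 0.3193
Solid-volume conservation: h(1−n) = h₀(1−n₀) ⇒ h = h₀·(1−n₀)/(1−n)
h = 0.139 × (1 − 0.68)/(1 − 0.3193) = 0.139 × 0.4701 = 0.0653 km

0.065 km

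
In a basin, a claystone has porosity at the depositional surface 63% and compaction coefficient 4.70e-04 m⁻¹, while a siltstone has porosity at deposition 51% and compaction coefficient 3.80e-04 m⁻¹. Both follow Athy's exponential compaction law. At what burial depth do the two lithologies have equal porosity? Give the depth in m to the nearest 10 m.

2350 m

Working in km (1 km = 1000 m; c in km⁻¹ = c in m⁻¹ × 1000):
Set φ₀ₐ e^(−cₐd) = φ₀ᵦ e^(−cᵦd) ⇒ ln(φ₀ₐ/φ₀ᵦ) = (cₐ − cᵦ)·d
d = ln(0.63/0.51) / (0.47 − 0.38) = 0.2113 / 0.09 = 2.348 km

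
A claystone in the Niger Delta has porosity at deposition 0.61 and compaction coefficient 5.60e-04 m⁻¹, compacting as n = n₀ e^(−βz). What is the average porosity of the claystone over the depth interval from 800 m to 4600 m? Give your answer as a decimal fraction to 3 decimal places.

0.161

Working in km (1 km = 1000 m; β in km⁻¹ = β in m⁻¹ × 1000):
⟨n⟩ = (1/(z₂−z₁)) ∫ n₀ e^(−βz) dz = n₀·(e^(−β·z₁) − e^(−β·z₂)) / (β·(z₂−z₁))
e^(−0.56×0.8) = 0.6389; e^(−0.56×4.6) = 0.0761
⟨n⟩ = 0.61 × (0.6389 − 0.0761) / (0.56 × 3.8) = 0.61 × 0.2645 = 0.1613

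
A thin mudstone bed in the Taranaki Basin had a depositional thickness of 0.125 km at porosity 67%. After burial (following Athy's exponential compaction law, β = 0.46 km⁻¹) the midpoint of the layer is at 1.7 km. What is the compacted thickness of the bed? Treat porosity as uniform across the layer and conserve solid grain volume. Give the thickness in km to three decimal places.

Porosity at 1.7 km: φ = 0.67·exp(−0.46×1.7) = 0.3065
Solid-volume conservation: h(1−φ) = h₀(1−φ₀) ⇒ h = h₀·(1−φ₀)/(1−φ)
h = 0.125 × (1 − 0.67)/(1 − 0.3065) = 0.125 × 0.4759 = 0.0595 km

0.059 km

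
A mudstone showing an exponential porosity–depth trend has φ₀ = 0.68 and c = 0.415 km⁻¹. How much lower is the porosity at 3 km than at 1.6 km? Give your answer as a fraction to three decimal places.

0.154

φ(1.6) = 0.68·e^(−0.415×1.6) = 0.3501
φ(3) = 0.68·e^(−0.415×3) = 0.1958
Δφ = 0.3501 − 0.1958 = 0.1543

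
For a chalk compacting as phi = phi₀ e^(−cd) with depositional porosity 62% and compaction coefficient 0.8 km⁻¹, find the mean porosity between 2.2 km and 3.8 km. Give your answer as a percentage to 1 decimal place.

6.0%

⟨phi⟩ = (1/(d₂−d₁)) ∫ phi₀ e^(−cd) dd = phi₀·(e^(−c·d₁) − e^(−c·d₂)) / (c·(d₂−d₁))
e^(−0.8×2.2) = 0.1720; e^(−0.8×3.8) = 0.0478
⟨phi⟩ = 0.62 × (0.1720 − 0.0478) / (0.8 × 1.6) = 0.62 × 0.0970 = 0.0602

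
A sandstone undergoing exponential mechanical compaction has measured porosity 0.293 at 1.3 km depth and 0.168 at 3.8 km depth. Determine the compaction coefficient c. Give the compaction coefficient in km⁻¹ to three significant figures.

0.222 km⁻¹

Athy: phi(z) = phi₀ e^(−cz) ⇒ phi₁/phi₂ = e^{c(z₂−z₁)} ⇒ c = ln(phi₁/phi₂)/(z₂−z₁)
c = ln(0.293/0.168) / (3.8 − 1.3) = ln(1.744) / 2.5 = 0.5562 / 2.5 = 0.2225 km⁻¹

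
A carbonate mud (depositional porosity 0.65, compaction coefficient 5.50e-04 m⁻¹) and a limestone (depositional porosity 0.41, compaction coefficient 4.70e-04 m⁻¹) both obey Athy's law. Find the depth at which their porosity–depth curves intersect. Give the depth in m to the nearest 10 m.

5760 m

Working in km (1 km = 1000 m; β in km⁻¹ = β in m⁻¹ × 1000):
Set phi₀ₐ e^(−βₐZ) = phi₀ᵦ e^(−βᵦZ) ⇒ ln(phi₀ₐ/phi₀ᵦ) = (βₐ − βᵦ)·Z
Z = ln(0.65/0.41) / (0.55 − 0.47) = 0.4608 / 0.08 = 5.760 km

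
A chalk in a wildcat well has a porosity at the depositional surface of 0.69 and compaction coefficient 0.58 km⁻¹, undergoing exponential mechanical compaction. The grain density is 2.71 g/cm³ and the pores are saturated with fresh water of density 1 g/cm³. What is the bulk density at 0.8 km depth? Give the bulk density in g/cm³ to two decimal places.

Porosity at depth: n = 0.69·exp(−0.58×0.8) = 0.69×0.6288 = 0.4338
Bulk density: ρ_b = (1−n)ρ_g + n·ρ_f = 0.5662×2.71 + 0.4338×1
       = 1.534 + 0.434 = 1.968 g/cm³

1.97 g/cm³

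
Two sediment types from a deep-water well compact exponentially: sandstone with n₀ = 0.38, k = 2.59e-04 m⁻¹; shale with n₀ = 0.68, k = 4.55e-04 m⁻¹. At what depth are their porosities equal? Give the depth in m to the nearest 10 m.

2970 m

Working in km (1 km = 1000 m; k in km⁻¹ = k in m⁻¹ × 1000):
Set n₀ₐ e^(−kₐZ) = n₀ᵦ e^(−kᵦZ) ⇒ ln(n₀ₐ/n₀ᵦ) = (kₐ − kᵦ)·Z
Z = ln(0.38/0.68) / (0.259 − 0.455) = -0.5819 / -0.196 = 2.969 km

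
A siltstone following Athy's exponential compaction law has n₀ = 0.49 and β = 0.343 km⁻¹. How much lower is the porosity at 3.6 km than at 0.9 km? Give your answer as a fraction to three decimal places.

n(0.9) = 0.49·e^(−0.343×0.9) = 0.3599
n(3.6) = 0.49·e^(−0.343×3.6) = 0.1425
Δn = 0.3599 − 0.1425 = 0.2173

0.217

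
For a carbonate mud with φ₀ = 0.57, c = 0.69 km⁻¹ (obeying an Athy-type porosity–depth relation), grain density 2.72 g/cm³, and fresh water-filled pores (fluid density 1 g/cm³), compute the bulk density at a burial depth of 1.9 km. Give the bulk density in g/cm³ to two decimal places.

2.46 g/cm³

Porosity at depth: φ = 0.57·exp(−0.69×1.9) = 0.57×0.2696 = 0.1536
Bulk density: ρ_b = (1−φ)ρ_g + φ·ρ_f = 0.8464×2.72 + 0.1536×1
       = 2.302 + 0.154 = 2.456 g/cm³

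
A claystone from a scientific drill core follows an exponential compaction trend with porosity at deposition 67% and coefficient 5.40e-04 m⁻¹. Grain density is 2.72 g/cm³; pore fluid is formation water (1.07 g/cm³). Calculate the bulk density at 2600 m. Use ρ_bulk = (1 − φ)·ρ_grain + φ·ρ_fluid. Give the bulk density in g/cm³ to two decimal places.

2.45 g/cm³

Working in km (1 km = 1000 m; k in km⁻¹ = k in m⁻¹ × 1000):
Porosity at depth: n = 0.67·exp(−0.54×2.6) = 0.67×0.2456 = 0.1646
Bulk density: ρ_b = (1−n)ρ_g + n·ρ_f = 0.8354×2.72 + 0.1646×1.07
       = 2.272 + 0.176 = 2.448 g/cm³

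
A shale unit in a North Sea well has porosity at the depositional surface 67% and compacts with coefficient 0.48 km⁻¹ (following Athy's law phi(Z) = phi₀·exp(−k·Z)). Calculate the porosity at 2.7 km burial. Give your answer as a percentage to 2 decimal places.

phi = phi₀·exp(−k·Z) = 0.67 × exp(−0.48 × 2.7) = 0.67 × exp(−1.296)
  = 0.67 × 0.2736 = 0.1833

18.33%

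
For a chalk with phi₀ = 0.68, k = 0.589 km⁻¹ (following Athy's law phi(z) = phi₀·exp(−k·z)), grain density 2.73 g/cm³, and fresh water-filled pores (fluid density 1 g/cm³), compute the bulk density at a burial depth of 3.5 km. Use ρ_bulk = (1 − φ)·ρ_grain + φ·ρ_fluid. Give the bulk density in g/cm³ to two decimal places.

Porosity at depth: phi = 0.68·exp(−0.589×3.5) = 0.68×0.1273 = 0.0865
Bulk density: ρ_b = (1−phi)ρ_g + phi·ρ_f = 0.9135×2.73 + 0.0865×1
       = 2.494 + 0.087 = 2.580 g/cm³

2.58 g/cm³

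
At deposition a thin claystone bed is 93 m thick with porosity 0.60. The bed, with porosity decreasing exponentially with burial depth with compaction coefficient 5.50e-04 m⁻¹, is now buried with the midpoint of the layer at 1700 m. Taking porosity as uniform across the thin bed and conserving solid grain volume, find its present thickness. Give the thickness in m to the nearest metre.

Working in km (1 km = 1000 m; c in km⁻¹ = c in m⁻¹ × 1000):
Porosity at 1.7 km: phi = 0.6·exp(−0.55×1.7) = 0.2356
Solid-volume conservation: h(1−phi) = h₀(1−phi₀) ⇒ h = h₀·(1−phi₀)/(1−phi)
h = 0.093 × (1 − 0.6)/(1 − 0.2356) = 0.093 × 0.5233 = 0.0487 km

49 m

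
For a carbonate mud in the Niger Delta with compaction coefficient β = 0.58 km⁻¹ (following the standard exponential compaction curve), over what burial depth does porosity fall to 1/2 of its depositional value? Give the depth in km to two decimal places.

phi/phi₀ = 1/2 ⇒ exp(−β·z) = 1/2 ⇒ z = ln(2) / β
z = 0.6931 / 0.58 = 1.195 km

1.20 km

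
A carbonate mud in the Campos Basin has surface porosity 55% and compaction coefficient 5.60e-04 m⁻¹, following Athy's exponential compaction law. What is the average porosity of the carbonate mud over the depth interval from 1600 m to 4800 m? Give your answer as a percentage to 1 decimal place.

10.4%

Working in km (1 km = 1000 m; c in km⁻¹ = c in m⁻¹ × 1000):
⟨n⟩ = (1/(Z₂−Z₁)) ∫ n₀ e^(−cZ) dZ = n₀·(e^(−c·Z₁) − e^(−c·Z₂)) / (c·(Z₂−Z₁))
e^(−0.56×1.6) = 0.4082; e^(−0.56×4.8) = 0.0680
⟨n⟩ = 0.55 × (0.4082 − 0.0680) / (0.56 × 3.2) = 0.55 × 0.1898 = 0.1044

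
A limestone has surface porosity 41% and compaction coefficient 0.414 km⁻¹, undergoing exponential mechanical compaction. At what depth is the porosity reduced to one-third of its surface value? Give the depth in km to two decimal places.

phi/phi₀ = 1/3 ⇒ exp(−c·z) = 1/3 ⇒ z = ln(3) / c
z = 1.0986 / 0.414 = 2.654 km

2.65 km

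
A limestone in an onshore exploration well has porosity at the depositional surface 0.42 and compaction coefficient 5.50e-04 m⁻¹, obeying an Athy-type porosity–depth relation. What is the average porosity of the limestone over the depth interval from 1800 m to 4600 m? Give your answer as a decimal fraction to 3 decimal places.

0.080

Working in km (1 km = 1000 m; k in km⁻¹ = k in m⁻¹ × 1000):
⟨φ⟩ = (1/(z₂−z₁)) ∫ φ₀ e^(−kz) dz = φ₀·(e^(−k·z₁) − e^(−k·z₂)) / (k·(z₂−z₁))
e^(−0.55×1.8) = 0.3716; e^(−0.55×4.6) = 0.0797
⟨φ⟩ = 0.42 × (0.3716 − 0.0797) / (0.55 × 2.8) = 0.42 × 0.1896 = 0.0796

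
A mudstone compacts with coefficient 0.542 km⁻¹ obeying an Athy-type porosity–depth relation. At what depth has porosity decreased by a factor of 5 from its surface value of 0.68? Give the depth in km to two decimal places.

φ/φ₀ = 1/5 ⇒ exp(−k·Z) = 1/5 ⇒ Z = ln(5) / k
Z = 1.6094 / 0.542 = 2.969 km

2.97 km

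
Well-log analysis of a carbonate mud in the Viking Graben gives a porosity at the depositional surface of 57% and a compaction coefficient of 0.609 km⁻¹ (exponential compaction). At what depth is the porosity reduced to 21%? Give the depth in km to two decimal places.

Invert Athy's law: z = ln(φ₀/φ) / β
z = ln(0.57/0.21) / 0.609 = ln(2.714) / 0.609 = 0.9985 / 0.609 = 1.640 km

1.64 km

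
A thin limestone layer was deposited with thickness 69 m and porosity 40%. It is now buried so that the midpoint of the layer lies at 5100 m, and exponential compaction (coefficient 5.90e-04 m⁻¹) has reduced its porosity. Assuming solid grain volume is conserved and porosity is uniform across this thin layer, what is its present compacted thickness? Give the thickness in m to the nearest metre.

42 m

Working in km (1 km = 1000 m; c in km⁻¹ = c in m⁻¹ × 1000):
Porosity at 5.1 km: phi = 0.4·exp(−0.59×5.1) = 0.0197
Solid-volume conservation: h(1−phi) = h₀(1−phi₀) ⇒ h = h₀·(1−phi₀)/(1−phi)
h = 0.069 × (1 − 0.4)/(1 − 0.0197) = 0.069 × 0.6121 = 0.0422 km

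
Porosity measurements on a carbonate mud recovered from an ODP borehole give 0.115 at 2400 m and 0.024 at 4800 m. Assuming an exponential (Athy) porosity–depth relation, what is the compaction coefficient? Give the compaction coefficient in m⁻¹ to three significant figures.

Working in km (1 km = 1000 m; c in km⁻¹ = c in m⁻¹ × 1000):
Athy: n(d) = n₀ e^(−cd) ⇒ n₁/n₂ = e^{c(d₂−d₁)} ⇒ c = ln(n₁/n₂)/(d₂−d₁)
c = ln(0.115/0.024) / (4.8 − 2.4) = ln(4.792) / 2.4 = 1.5669 / 2.4 = 0.6529 km⁻¹

0.000653 m⁻¹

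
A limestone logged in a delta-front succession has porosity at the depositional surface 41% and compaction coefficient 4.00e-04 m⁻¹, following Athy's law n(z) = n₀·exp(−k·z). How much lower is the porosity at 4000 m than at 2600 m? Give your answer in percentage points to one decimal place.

6.2 percentage points

Working in km (1 km = 1000 m; k in km⁻¹ = k in m⁻¹ × 1000):
n(2.6) = 0.41·e^(−0.4×2.6) = 0.1449
n(4) = 0.41·e^(−0.4×4) = 0.0828
Δn = 0.1449 − 0.0828 = 0.0621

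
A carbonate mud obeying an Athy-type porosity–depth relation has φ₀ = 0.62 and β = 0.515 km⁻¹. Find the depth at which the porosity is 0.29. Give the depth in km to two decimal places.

Invert Athy's law: Z = ln(φ₀/φ) / β
Z = ln(0.62/0.29) / 0.515 = ln(2.138) / 0.515 = 0.7598 / 0.515 = 1.475 km

1.48 km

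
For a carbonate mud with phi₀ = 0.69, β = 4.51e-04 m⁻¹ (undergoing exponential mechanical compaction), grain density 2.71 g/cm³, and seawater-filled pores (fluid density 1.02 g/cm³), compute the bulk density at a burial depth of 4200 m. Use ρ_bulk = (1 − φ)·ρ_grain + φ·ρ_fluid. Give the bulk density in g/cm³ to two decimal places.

2.53 g/cm³

Working in km (1 km = 1000 m; β in km⁻¹ = β in m⁻¹ × 1000):
Porosity at depth: phi = 0.69·exp(−0.451×4.2) = 0.69×0.1504 = 0.1038
Bulk density: ρ_b = (1−phi)ρ_g + phi·ρ_f = 0.8962×2.71 + 0.1038×1.02
       = 2.429 + 0.106 = 2.535 g/cm³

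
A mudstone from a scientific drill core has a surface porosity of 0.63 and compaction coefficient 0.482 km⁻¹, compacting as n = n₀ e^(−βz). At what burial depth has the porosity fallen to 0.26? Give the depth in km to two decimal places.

1.84 km

Invert Athy's law: z = ln(n₀/n) / β
z = ln(0.63/0.26) / 0.482 = ln(2.423) / 0.482 = 0.8850 / 0.482 = 1.836 km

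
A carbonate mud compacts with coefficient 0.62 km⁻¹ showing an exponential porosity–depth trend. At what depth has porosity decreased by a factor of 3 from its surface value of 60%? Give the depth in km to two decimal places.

n/n₀ = 1/3 ⇒ exp(−k·z) = 1/3 ⇒ z = ln(3) / k
z = 1.0986 / 0.62 = 1.772 km

1.77 km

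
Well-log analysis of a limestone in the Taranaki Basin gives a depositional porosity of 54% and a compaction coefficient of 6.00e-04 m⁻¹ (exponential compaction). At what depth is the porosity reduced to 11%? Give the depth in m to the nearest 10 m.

Working in km (1 km = 1000 m; c in km⁻¹ = c in m⁻¹ × 1000):
Invert Athy's law: Z = ln(n₀/n) / c
Z = ln(0.54/0.11) / 0.6 = ln(4.909) / 0.6 = 1.5911 / 0.6 = 2.652 km

2650 m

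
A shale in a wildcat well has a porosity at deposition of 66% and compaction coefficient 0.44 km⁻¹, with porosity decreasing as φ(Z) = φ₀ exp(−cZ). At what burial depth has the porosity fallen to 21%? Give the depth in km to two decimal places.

Invert Athy's law: Z = ln(φ₀/φ) / c
Z = ln(0.66/0.21) / 0.44 = ln(3.143) / 0.44 = 1.1451 / 0.44 = 2.603 km

2.60 km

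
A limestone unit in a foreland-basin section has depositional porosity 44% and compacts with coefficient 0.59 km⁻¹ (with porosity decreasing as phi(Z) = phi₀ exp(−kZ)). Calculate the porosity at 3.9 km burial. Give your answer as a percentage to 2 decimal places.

phi = phi₀·exp(−k·Z) = 0.44 × exp(−0.59 × 3.9) = 0.44 × exp(−2.301)
  = 0.44 × 0.1002 = 0.0441

4.41%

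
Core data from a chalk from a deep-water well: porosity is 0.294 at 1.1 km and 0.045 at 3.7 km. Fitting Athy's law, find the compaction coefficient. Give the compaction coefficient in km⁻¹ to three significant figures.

0.722 km⁻¹

Athy: φ(Z) = φ₀ e^(−cZ) ⇒ φ₁/φ₂ = e^{c(Z₂−Z₁)} ⇒ c = ln(φ₁/φ₂)/(Z₂−Z₁)
c = ln(0.294/0.045) / (3.7 − 1.1) = ln(6.533) / 2.6 = 1.8769 / 2.6 = 0.7219 km⁻¹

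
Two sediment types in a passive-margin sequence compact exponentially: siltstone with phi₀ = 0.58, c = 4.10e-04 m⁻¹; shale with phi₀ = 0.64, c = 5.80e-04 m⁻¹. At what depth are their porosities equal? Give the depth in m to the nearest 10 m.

580 m

Working in km (1 km = 1000 m; c in km⁻¹ = c in m⁻¹ × 1000):
Set phi₀ₐ e^(−cₐZ) = phi₀ᵦ e^(−cᵦZ) ⇒ ln(phi₀ₐ/phi₀ᵦ) = (cₐ − cᵦ)·Z
Z = ln(0.58/0.64) / (0.41 − 0.58) = -0.0984 / -0.17 = 0.579 km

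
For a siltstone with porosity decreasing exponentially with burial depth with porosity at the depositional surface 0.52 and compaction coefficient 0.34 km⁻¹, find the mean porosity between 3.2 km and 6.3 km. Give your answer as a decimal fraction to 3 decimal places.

0.108

⟨phi⟩ = (1/(z₂−z₁)) ∫ phi₀ e^(−cz) dz = phi₀·(e^(−c·z₁) − e^(−c·z₂)) / (c·(z₂−z₁))
e^(−0.34×3.2) = 0.3369; e^(−0.34×6.3) = 0.1174
⟨phi⟩ = 0.52 × (0.3369 − 0.1174) / (0.34 × 3.1) = 0.52 × 0.2082 = 0.1083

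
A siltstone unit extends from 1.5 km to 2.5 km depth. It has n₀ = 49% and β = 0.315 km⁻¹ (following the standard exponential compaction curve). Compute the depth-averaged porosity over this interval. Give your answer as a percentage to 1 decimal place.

26.2%

⟨n⟩ = (1/(d₂−d₁)) ∫ n₀ e^(−βd) dd = n₀·(e^(−β·d₁) − e^(−β·d₂)) / (β·(d₂−d₁))
e^(−0.315×1.5) = 0.6234; e^(−0.315×2.5) = 0.4550
⟨n⟩ = 0.49 × (0.6234 − 0.4550) / (0.315 × 1) = 0.49 × 0.5348 = 0.2621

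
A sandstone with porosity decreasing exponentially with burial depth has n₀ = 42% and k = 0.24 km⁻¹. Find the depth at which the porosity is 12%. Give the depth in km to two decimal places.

5.22 km

Invert Athy's law: d = ln(n₀/n) / k
d = ln(0.42/0.12) / 0.24 = ln(3.5) / 0.24 = 1.2528 / 0.24 = 5.220 km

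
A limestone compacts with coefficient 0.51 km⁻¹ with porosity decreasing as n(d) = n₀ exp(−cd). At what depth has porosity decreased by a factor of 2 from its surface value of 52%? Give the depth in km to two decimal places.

n/n₀ = 1/2 ⇒ exp(−c·d) = 1/2 ⇒ d = ln(2) / c
d = 0.6931 / 0.51 = 1.359 km

1.36 km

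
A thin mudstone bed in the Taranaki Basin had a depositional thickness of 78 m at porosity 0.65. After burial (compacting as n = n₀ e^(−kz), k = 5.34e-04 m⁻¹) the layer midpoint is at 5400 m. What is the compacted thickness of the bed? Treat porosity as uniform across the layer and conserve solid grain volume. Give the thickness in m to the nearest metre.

Working in km (1 km = 1000 m; k in km⁻¹ = k in m⁻¹ × 1000):
Porosity at 5.4 km: n = 0.65·exp(−0.534×5.4) = 0.0364
Solid-volume conservation: h(1−n) = h₀(1−n₀) ⇒ h = h₀·(1−n₀)/(1−n)
h = 0.078 × (1 − 0.65)/(1 − 0.0364) = 0.078 × 0.3632 = 0.0283 km

28 m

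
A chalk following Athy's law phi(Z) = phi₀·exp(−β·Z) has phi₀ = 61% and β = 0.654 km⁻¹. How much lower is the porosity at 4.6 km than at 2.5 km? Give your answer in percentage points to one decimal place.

phi(2.5) = 0.61·e^(−0.654×2.5) = 0.1189
phi(4.6) = 0.61·e^(−0.654×4.6) = 0.0301
Δphi = 0.1189 − 0.0301 = 0.0888

8.9 percentage points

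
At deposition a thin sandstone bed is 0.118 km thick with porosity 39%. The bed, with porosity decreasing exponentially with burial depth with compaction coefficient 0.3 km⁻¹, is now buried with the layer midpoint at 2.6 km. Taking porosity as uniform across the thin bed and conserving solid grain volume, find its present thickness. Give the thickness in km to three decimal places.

Porosity at 2.6 km: n = 0.39·exp(−0.3×2.6) = 0.1788
Solid-volume conservation: h(1−n) = h₀(1−n₀) ⇒ h = h₀·(1−n₀)/(1−n)
h = 0.118 × (1 − 0.39)/(1 − 0.1788) = 0.118 × 0.7428 = 0.0876 km

0.088 km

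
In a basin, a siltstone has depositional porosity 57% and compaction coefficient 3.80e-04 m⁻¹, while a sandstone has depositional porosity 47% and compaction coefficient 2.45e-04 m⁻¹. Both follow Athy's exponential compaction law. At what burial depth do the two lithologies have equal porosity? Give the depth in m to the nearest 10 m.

Working in km (1 km = 1000 m; k in km⁻¹ = k in m⁻¹ × 1000):
Set n₀ₐ e^(−kₐZ) = n₀ᵦ e^(−kᵦZ) ⇒ ln(n₀ₐ/n₀ᵦ) = (kₐ − kᵦ)·Z
Z = ln(0.57/0.47) / (0.38 − 0.245) = 0.1929 / 0.135 = 1.429 km

1430 m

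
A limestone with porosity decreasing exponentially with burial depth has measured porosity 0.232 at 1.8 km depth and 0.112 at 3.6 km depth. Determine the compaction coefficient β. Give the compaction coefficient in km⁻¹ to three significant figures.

0.405 km⁻¹

Athy: φ(d) = φ₀ e^(−βd) ⇒ φ₁/φ₂ = e^{β(d₂−d₁)} ⇒ β = ln(φ₁/φ₂)/(d₂−d₁)
β = ln(0.232/0.112) / (3.6 − 1.8) = ln(2.071) / 1.8 = 0.7282 / 1.8 = 0.4046 km⁻¹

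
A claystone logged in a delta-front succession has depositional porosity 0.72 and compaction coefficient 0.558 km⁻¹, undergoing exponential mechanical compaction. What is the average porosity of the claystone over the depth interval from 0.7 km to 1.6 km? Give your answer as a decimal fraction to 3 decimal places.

0.383

⟨φ⟩ = (1/(d₂−d₁)) ∫ φ₀ e^(−cd) dd = φ₀·(e^(−c·d₁) − e^(−c·d₂)) / (c·(d₂−d₁))
e^(−0.558×0.7) = 0.6767; e^(−0.558×1.6) = 0.4095
⟨φ⟩ = 0.72 × (0.6767 − 0.4095) / (0.558 × 0.9) = 0.72 × 0.5319 = 0.3830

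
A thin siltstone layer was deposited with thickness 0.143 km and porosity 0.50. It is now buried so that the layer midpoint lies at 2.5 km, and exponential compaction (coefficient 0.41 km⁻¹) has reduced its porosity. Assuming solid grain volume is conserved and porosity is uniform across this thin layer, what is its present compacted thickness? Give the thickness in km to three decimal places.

0.087 km

Porosity at 2.5 km: phi = 0.5·exp(−0.41×2.5) = 0.1794
Solid-volume conservation: h(1−phi) = h₀(1−phi₀) ⇒ h = h₀·(1−phi₀)/(1−phi)
h = 0.143 × (1 − 0.5)/(1 − 0.1794) = 0.143 × 0.6093 = 0.0871 km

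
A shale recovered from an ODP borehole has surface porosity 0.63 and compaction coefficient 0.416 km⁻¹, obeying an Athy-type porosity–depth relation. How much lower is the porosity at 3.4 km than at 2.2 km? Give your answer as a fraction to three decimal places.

0.099

phi(2.2) = 0.63·e^(−0.416×2.2) = 0.2523
phi(3.4) = 0.63·e^(−0.416×3.4) = 0.1531
Δphi = 0.2523 − 0.1531 = 0.0991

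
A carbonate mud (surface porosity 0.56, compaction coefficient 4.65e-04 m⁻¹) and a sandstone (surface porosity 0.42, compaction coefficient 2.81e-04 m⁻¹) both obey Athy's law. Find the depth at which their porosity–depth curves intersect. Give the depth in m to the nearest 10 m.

Working in km (1 km = 1000 m; c in km⁻¹ = c in m⁻¹ × 1000):
Set n₀ₐ e^(−cₐd) = n₀ᵦ e^(−cᵦd) ⇒ ln(n₀ₐ/n₀ᵦ) = (cₐ − cᵦ)·d
d = ln(0.56/0.42) / (0.465 − 0.281) = 0.2877 / 0.184 = 1.563 km

1560 m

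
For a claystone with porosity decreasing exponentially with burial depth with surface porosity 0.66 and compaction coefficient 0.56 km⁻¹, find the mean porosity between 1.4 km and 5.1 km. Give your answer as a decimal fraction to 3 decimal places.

⟨phi⟩ = (1/(z₂−z₁)) ∫ phi₀ e^(−kz) dz = phi₀·(e^(−k·z₁) − e^(−k·z₂)) / (k·(z₂−z₁))
e^(−0.56×1.4) = 0.4566; e^(−0.56×5.1) = 0.0575
⟨phi⟩ = 0.66 × (0.4566 − 0.0575) / (0.56 × 3.7) = 0.66 × 0.1926 = 0.1271

0.127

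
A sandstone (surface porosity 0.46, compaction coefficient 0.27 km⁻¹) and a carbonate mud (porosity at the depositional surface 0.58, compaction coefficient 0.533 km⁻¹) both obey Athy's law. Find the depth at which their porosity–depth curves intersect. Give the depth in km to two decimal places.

Set φ₀ₐ e^(−cₐd) = φ₀ᵦ e^(−cᵦd) ⇒ ln(φ₀ₐ/φ₀ᵦ) = (cₐ − cᵦ)·d
d = ln(0.46/0.58) / (0.27 − 0.533) = -0.2318 / -0.263 = 0.881 km

0.88 km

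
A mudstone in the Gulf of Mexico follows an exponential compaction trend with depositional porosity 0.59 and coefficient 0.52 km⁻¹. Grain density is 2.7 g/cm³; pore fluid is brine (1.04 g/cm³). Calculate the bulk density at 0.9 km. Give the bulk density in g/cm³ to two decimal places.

2.09 g/cm³

Porosity at depth: φ = 0.59·exp(−0.52×0.9) = 0.59×0.6263 = 0.3695
Bulk density: ρ_b = (1−φ)ρ_g + φ·ρ_f = 0.6305×2.7 + 0.3695×1.04
       = 1.702 + 0.384 = 2.087 g/cm³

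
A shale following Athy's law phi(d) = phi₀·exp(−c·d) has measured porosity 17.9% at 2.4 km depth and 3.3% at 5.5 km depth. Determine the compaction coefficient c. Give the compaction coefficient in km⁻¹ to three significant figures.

Athy: phi(d) = phi₀ e^(−cd) ⇒ phi₁/phi₂ = e^{c(d₂−d₁)} ⇒ c = ln(phi₁/phi₂)/(d₂−d₁)
c = ln(0.179/0.033) / (5.5 − 2.4) = ln(5.424) / 3.1 = 1.6909 / 3.1 = 0.5454 km⁻¹

0.545 km⁻¹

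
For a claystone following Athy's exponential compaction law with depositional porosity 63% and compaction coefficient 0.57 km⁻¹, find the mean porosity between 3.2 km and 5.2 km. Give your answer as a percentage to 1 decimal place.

6.1%

⟨φ⟩ = (1/(Z₂−Z₁)) ∫ φ₀ e^(−kZ) dZ = φ₀·(e^(−k·Z₁) − e^(−k·Z₂)) / (k·(Z₂−Z₁))
e^(−0.57×3.2) = 0.1614; e^(−0.57×5.2) = 0.0516
⟨φ⟩ = 0.63 × (0.1614 − 0.0516) / (0.57 × 2) = 0.63 × 0.0963 = 0.0607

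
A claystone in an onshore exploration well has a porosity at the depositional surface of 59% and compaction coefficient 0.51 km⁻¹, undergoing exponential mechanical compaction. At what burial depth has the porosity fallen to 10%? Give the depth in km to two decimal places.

Invert Athy's law: Z = ln(φ₀/φ) / c
Z = ln(0.59/0.1) / 0.51 = ln(5.9) / 0.51 = 1.7750 / 0.51 = 3.480 km

3.48 km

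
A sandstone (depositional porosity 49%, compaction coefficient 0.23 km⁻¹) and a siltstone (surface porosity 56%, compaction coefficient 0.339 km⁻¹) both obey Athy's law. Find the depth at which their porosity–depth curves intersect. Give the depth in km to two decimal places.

Set phi₀ₐ e^(−cₐz) = phi₀ᵦ e^(−cᵦz) ⇒ ln(phi₀ₐ/phi₀ᵦ) = (cₐ − cᵦ)·z
z = ln(0.49/0.56) / (0.23 − 0.339) = -0.1335 / -0.109 = 1.225 km

1.23 km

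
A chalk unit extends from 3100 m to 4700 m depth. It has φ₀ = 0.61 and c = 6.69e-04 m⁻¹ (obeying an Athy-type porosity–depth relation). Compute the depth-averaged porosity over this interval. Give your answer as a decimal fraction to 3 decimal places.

0.047

Working in km (1 km = 1000 m; c in km⁻¹ = c in m⁻¹ × 1000):
⟨φ⟩ = (1/(Z₂−Z₁)) ∫ φ₀ e^(−cZ) dZ = φ₀·(e^(−c·Z₁) − e^(−c·Z₂)) / (c·(Z₂−Z₁))
e^(−0.669×3.1) = 0.1257; e^(−0.669×4.7) = 0.0431
⟨φ⟩ = 0.61 × (0.1257 − 0.0431) / (0.669 × 1.6) = 0.61 × 0.0772 = 0.0471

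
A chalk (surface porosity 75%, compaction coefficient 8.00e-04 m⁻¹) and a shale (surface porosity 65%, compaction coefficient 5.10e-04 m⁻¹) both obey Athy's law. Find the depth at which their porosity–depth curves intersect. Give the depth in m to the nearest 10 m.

490 m

Working in km (1 km = 1000 m; β in km⁻¹ = β in m⁻¹ × 1000):
Set n₀ₐ e^(−βₐz) = n₀ᵦ e^(−βᵦz) ⇒ ln(n₀ₐ/n₀ᵦ) = (βₐ − βᵦ)·z
z = ln(0.75/0.65) / (0.8 − 0.51) = 0.1431 / 0.29 = 0.493 km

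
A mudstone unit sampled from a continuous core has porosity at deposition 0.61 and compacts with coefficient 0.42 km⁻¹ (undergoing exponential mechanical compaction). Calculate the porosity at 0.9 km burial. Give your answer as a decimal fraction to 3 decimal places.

0.418

n = n₀·exp(−k·Z) = 0.61 × exp(−0.42 × 0.9) = 0.61 × exp(−0.378)
  = 0.61 × 0.6852 = 0.4180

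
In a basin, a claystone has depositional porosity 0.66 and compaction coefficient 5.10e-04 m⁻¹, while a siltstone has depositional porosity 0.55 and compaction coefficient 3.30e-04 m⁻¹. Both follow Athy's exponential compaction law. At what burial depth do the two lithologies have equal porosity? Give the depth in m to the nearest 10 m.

1010 m

Working in km (1 km = 1000 m; β in km⁻¹ = β in m⁻¹ × 1000):
Set n₀ₐ e^(−βₐd) = n₀ᵦ e^(−βᵦd) ⇒ ln(n₀ₐ/n₀ᵦ) = (βₐ − βᵦ)·d
d = ln(0.66/0.55) / (0.51 − 0.33) = 0.1823 / 0.18 = 1.013 km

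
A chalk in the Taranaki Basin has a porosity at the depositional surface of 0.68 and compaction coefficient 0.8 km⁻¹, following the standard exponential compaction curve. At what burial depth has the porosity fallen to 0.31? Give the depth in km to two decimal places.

Invert Athy's law: Z = ln(n₀/n) / c
Z = ln(0.68/0.31) / 0.8 = ln(2.194) / 0.8 = 0.7855 / 0.8 = 0.982 km

0.98 km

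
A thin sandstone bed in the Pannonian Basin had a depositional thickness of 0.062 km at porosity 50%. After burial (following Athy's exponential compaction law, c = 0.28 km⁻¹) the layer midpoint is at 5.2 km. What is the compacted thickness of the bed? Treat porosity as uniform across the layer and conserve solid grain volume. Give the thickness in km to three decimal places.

0.035 km

Porosity at 5.2 km: phi = 0.5·exp(−0.28×5.2) = 0.1166
Solid-volume conservation: h(1−phi) = h₀(1−phi₀) ⇒ h = h₀·(1−phi₀)/(1−phi)
h = 0.062 × (1 − 0.5)/(1 − 0.1166) = 0.062 × 0.5660 = 0.0351 km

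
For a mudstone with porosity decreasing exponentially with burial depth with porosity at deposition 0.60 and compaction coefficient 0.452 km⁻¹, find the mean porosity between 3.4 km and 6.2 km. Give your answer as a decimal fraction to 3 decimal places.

⟨φ⟩ = (1/(Z₂−Z₁)) ∫ φ₀ e^(−βZ) dZ = φ₀·(e^(−β·Z₁) − e^(−β·Z₂)) / (β·(Z₂−Z₁))
e^(−0.452×3.4) = 0.2151; e^(−0.452×6.2) = 0.0607
⟨φ⟩ = 0.6 × (0.2151 − 0.0607) / (0.452 × 2.8) = 0.6 × 0.1220 = 0.0732

0.073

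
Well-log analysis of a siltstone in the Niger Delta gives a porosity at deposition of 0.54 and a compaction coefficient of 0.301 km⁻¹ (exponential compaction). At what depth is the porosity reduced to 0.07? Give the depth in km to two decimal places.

6.79 km

Invert Athy's law: z = ln(φ₀/φ) / k
z = ln(0.54/0.07) / 0.301 = ln(7.714) / 0.301 = 2.0431 / 0.301 = 6.788 km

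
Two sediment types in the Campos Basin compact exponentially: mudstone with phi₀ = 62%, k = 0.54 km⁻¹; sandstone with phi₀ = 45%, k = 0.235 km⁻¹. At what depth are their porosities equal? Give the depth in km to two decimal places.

1.05 km

Set phi₀ₐ e^(−kₐZ) = phi₀ᵦ e^(−kᵦZ) ⇒ ln(phi₀ₐ/phi₀ᵦ) = (kₐ − kᵦ)·Z
Z = ln(0.62/0.45) / (0.54 − 0.235) = 0.3205 / 0.305 = 1.051 km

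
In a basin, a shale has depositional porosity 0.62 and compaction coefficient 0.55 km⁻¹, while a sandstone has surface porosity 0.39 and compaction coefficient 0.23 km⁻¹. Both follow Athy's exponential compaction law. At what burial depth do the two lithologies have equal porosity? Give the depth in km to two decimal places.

Set φ₀ₐ e^(−cₐz) = φ₀ᵦ e^(−cᵦz) ⇒ ln(φ₀ₐ/φ₀ᵦ) = (cₐ − cᵦ)·z
z = ln(0.62/0.39) / (0.55 − 0.23) = 0.4636 / 0.32 = 1.449 km

1.45 km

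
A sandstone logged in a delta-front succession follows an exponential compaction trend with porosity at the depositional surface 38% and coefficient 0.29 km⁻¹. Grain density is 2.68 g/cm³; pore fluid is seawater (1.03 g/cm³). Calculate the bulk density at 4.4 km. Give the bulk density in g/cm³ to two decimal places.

Porosity at depth: n = 0.38·exp(−0.29×4.4) = 0.38×0.2792 = 0.1061
Bulk density: ρ_b = (1−n)ρ_g + n·ρ_f = 0.8939×2.68 + 0.1061×1.03
       = 2.396 + 0.109 = 2.505 g/cm³

2.50 g/cm³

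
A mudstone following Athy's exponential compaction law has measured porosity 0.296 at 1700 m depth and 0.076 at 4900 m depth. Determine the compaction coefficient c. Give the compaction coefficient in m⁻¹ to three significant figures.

0.000425 m⁻¹

Working in km (1 km = 1000 m; c in km⁻¹ = c in m⁻¹ × 1000):
Athy: phi(z) = phi₀ e^(−cz) ⇒ phi₁/phi₂ = e^{c(z₂−z₁)} ⇒ c = ln(phi₁/phi₂)/(z₂−z₁)
c = ln(0.296/0.076) / (4.9 − 1.7) = ln(3.895) / 3.2 = 1.3596 / 3.2 = 0.4249 km⁻¹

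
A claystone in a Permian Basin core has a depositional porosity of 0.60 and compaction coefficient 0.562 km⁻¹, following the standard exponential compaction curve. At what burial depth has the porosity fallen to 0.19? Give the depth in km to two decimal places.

Invert Athy's law: z = ln(phi₀/phi) / c
z = ln(0.6/0.19) / 0.562 = ln(3.158) / 0.562 = 1.1499 / 0.562 = 2.046 km

2.05 km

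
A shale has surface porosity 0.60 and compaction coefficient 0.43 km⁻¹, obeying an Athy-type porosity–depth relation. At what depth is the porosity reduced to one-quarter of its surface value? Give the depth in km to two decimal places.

φ/φ₀ = 1/4 ⇒ exp(−k·d) = 1/4 ⇒ d = ln(4) / k
d = 1.3863 / 0.43 = 3.224 km

3.22 km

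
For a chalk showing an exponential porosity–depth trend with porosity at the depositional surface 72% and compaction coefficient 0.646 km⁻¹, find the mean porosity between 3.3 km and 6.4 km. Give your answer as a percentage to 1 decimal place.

⟨phi⟩ = (1/(z₂−z₁)) ∫ phi₀ e^(−kz) dz = phi₀·(e^(−k·z₁) − e^(−k·z₂)) / (k·(z₂−z₁))
e^(−0.646×3.3) = 0.1186; e^(−0.646×6.4) = 0.0160
⟨phi⟩ = 0.72 × (0.1186 − 0.0160) / (0.646 × 3.1) = 0.72 × 0.0512 = 0.0369

3.7%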